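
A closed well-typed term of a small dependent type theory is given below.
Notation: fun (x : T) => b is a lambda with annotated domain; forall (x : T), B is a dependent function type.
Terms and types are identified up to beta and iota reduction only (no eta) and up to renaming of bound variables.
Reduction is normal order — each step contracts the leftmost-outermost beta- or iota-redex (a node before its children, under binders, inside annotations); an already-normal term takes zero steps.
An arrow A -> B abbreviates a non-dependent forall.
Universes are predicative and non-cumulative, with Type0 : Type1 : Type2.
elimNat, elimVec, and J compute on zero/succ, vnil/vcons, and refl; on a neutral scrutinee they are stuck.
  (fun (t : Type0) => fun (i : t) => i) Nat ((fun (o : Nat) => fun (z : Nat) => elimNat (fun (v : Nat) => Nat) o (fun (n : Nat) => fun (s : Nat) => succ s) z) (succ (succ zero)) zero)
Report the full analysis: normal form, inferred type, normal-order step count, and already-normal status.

normal form:
  succ (succ zero)
the term's type:
  Nat
steps to reach normal form (normal order): 5
term was already normal: no
first contracted redex: a beta-redex


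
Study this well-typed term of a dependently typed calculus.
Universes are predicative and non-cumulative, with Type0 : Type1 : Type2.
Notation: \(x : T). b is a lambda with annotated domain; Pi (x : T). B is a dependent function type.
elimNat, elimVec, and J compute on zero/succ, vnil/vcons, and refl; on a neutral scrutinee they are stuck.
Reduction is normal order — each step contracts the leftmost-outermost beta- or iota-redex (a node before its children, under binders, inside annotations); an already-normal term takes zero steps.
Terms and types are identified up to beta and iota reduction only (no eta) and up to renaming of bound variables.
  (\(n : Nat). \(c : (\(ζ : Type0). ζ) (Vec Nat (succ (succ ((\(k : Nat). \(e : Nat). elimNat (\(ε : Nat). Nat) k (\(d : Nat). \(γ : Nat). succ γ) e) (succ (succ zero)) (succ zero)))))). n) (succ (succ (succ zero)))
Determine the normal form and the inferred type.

normal form:
  \(n : Vec Nat (succ (succ (succ (succ (succ zero)))))). succ (succ (succ zero))
type:
  Pi (n : Vec Nat (succ (succ (succ (succ (succ zero)))))). Nat
observation: the term reaches its normal form after 8 normal-order steps.


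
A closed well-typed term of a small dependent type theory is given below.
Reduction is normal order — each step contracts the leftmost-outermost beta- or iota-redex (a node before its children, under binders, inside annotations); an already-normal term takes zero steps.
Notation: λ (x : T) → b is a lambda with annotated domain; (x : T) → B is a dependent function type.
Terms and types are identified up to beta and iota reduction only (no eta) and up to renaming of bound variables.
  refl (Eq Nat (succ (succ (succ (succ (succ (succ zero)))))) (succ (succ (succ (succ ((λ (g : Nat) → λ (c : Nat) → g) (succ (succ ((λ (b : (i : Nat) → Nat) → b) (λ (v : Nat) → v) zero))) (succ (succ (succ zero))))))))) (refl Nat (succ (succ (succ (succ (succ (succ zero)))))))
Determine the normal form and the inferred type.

normal form:
  refl (Eq Nat (succ (succ (succ (succ (succ (succ zero)))))) (succ (succ (succ (succ (succ (succ zero))))))) (refl Nat (succ (succ (succ (succ (succ (succ zero)))))))
type:
  Eq (Eq Nat (succ (succ (succ (succ (succ (succ zero)))))) (succ (succ (succ (succ (succ (succ zero))))))) (refl Nat (succ (succ (succ (succ (succ (succ zero))))))) (refl Nat (succ (succ (succ (succ (succ (succ zero)))))))


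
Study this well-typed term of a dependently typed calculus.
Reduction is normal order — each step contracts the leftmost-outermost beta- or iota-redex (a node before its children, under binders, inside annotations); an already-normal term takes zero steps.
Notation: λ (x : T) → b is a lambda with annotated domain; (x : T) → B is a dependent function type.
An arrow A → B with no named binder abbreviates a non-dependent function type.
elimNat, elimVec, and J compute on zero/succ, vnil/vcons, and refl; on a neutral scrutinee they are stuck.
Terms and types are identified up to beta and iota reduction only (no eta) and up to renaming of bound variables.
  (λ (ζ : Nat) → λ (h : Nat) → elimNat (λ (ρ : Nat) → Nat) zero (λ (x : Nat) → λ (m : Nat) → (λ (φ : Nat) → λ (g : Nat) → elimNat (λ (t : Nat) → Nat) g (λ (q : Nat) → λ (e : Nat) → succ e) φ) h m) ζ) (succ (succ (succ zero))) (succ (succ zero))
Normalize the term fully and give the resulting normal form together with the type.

resulting normal form:
  succ (succ (succ (succ (succ (succ zero)))))
the term's type:
  Nat
observation: 39 normal-order steps separate the term from its normal form.


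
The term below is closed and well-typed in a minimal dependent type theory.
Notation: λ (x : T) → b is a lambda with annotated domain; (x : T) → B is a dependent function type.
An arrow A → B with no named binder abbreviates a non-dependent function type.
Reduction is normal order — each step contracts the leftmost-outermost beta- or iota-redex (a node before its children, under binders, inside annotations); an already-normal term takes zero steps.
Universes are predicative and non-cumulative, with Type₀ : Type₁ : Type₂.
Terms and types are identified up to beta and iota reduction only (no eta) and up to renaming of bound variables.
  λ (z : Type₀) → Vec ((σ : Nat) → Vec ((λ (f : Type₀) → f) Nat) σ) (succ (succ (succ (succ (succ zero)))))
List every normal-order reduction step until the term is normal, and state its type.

normal-order reduction:
  λ (z : Type₀) → Vec ((σ : Nat) → Vec ((λ (f : Type₀) → f) Nat) σ) (succ (succ (succ (succ (succ zero)))))
  ~> λ (z : Type₀) → Vec ((σ : Nat) → Vec Nat σ) (succ (succ (succ (succ (succ zero)))))
type:
  Type₀ → Type₀


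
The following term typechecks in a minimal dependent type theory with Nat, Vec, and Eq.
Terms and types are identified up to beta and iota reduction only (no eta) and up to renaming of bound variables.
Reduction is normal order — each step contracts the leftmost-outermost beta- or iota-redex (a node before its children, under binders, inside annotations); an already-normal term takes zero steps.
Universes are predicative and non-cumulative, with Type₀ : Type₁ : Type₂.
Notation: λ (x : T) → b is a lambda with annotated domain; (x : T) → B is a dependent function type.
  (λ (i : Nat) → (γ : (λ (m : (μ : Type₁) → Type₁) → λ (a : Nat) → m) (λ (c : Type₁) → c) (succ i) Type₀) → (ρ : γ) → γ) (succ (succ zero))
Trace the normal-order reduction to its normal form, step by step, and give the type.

reduction (normal order):
  (λ (i : Nat) → (γ : (λ (m : (μ : Type₁) → Type₁) → λ (a : Nat) → m) (λ (c : Type₁) → c) (succ i) Type₀) → (ρ : γ) → γ) (succ (succ zero))
  ~> (i : (λ (γ : (m : Type₁) → Type₁) → λ (μ : Nat) → γ) (λ (a : Type₁) → a) (succ (succ (succ zero))) Type₀) → (c : i) → i
  ~> (i : (λ (γ : Nat) → λ (m : Type₁) → m) (succ (succ (succ zero))) Type₀) → (μ : i) → i
  ~> (i : (λ (γ : Type₁) → γ) Type₀) → (m : i) → i
  ~> (i : Type₀) → (γ : i) → i
inferred type:
  Type₁


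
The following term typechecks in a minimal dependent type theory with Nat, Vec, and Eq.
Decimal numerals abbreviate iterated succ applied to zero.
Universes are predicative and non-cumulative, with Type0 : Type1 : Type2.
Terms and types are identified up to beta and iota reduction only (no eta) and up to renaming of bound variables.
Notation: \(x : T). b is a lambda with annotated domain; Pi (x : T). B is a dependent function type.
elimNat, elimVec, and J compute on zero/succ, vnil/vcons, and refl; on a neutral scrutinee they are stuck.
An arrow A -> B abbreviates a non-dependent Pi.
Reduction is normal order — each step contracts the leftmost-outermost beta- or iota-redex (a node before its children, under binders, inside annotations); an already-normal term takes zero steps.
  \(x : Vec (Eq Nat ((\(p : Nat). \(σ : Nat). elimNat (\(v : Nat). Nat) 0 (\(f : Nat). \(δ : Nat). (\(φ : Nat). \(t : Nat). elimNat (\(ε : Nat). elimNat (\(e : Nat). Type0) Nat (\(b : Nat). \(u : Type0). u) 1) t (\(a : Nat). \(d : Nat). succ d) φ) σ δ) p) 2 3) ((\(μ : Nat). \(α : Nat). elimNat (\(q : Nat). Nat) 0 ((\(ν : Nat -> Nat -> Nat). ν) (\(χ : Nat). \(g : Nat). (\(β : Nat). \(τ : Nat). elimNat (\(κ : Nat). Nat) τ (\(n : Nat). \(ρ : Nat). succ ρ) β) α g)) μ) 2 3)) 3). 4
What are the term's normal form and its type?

reduced normal form:
  \(x : Vec (Eq Nat 6 6) 3). 4
inferred type:
  Vec (Eq Nat 6 6) 3 -> Nat
observation: the first redex contracted is a beta-redex; the normal form is reached in 68 normal-order steps.


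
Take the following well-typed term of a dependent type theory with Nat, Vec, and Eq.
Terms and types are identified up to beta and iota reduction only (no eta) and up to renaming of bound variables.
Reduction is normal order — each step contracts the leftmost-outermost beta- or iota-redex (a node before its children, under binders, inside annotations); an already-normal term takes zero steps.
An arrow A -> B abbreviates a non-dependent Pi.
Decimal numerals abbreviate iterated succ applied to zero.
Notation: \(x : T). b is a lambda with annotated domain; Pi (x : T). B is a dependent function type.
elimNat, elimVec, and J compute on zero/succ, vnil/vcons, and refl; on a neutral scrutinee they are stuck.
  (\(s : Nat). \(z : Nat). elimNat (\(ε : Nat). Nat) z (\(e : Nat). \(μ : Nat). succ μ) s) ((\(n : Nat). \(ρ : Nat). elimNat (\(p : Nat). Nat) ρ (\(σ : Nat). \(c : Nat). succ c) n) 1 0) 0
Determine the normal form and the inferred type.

normal form:
  1
type:
  Nat
observation: the term reaches its normal form after 12 normal-order steps.


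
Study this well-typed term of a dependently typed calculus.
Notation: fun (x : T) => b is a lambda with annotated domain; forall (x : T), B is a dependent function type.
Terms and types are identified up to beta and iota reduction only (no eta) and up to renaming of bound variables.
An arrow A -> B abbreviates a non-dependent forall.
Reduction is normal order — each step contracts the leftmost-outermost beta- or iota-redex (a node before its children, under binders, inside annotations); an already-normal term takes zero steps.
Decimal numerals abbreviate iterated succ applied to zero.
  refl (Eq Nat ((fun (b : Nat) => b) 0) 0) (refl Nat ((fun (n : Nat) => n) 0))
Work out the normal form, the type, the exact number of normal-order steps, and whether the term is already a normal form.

reduced normal form:
  refl (Eq Nat 0 0) (refl Nat 0)
type:
  Eq (Eq Nat 0 0) (refl Nat 0) (refl Nat 0)
reduction steps (normal order): 2
started in normal form: no
first contracted redex: a beta-redex


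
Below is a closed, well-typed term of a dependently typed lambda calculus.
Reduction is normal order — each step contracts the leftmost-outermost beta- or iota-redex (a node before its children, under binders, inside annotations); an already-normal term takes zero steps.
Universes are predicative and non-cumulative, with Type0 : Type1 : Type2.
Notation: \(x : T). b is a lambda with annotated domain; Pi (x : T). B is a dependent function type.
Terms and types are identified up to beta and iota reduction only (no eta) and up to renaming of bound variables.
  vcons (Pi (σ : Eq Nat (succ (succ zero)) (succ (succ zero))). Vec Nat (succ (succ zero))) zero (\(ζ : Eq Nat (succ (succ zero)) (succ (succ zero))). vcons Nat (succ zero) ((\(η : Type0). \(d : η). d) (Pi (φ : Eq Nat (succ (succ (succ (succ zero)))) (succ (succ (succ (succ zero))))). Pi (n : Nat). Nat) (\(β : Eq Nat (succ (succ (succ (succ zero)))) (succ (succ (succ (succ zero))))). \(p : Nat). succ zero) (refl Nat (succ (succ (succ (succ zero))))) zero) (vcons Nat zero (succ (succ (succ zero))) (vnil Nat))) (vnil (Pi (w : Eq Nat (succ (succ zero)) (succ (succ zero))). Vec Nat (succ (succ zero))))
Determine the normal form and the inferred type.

reduced normal form:
  vcons (Pi (σ : Eq Nat (succ (succ zero)) (succ (succ zero))). Vec Nat (succ (succ zero))) zero (\(ζ : Eq Nat (succ (succ zero)) (succ (succ zero))). vcons Nat (succ zero) (succ zero) (vcons Nat zero (succ (succ (succ zero))) (vnil Nat))) (vnil (Pi (η : Eq Nat (succ (succ zero)) (succ (succ zero))). Vec Nat (succ (succ zero))))
type:
  Vec (Pi (σ : Eq Nat (succ (succ zero)) (succ (succ zero))). Vec Nat (succ (succ zero))) (succ zero)


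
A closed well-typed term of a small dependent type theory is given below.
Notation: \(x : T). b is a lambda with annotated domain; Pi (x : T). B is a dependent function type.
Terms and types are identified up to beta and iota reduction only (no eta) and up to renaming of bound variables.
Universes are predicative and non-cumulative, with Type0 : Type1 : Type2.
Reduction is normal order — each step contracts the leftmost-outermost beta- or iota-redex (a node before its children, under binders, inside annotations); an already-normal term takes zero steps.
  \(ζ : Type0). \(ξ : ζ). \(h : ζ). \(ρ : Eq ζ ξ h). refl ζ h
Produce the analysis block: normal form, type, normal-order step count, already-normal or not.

resulting normal form:
  \(ζ : Type0). \(ξ : ζ). \(h : ζ). \(ρ : Eq ζ ξ h). refl ζ h
inferred type:
  Pi (ζ : Type0). Pi (ξ : ζ). Pi (h : ζ). Pi (ρ : Eq ζ ξ h). Eq ζ h h
normal-order step count: 0
started in normal form: yes


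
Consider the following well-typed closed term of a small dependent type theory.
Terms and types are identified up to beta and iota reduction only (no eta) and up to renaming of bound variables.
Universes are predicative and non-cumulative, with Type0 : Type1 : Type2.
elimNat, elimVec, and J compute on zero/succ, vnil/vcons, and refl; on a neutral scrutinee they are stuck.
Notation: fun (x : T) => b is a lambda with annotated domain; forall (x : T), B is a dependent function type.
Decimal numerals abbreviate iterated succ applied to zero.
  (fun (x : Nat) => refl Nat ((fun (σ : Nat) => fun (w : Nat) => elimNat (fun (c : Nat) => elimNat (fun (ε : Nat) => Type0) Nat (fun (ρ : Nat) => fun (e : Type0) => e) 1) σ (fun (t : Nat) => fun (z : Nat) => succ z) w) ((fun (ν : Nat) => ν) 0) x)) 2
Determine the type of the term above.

inferred type:
  Eq Nat 2 2


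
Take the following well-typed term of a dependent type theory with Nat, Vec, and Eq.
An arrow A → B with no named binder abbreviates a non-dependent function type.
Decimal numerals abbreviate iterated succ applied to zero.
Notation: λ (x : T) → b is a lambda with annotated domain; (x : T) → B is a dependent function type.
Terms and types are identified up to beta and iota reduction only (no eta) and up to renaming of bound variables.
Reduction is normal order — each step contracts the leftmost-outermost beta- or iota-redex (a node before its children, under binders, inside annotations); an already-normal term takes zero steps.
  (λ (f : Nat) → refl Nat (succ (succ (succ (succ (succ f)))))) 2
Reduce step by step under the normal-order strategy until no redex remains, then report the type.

reduction (normal order):
  (λ (f : Nat) → refl Nat (succ (succ (succ (succ (succ f)))))) 2
  ~> refl Nat 7
the term's type:
  Eq Nat 7 7


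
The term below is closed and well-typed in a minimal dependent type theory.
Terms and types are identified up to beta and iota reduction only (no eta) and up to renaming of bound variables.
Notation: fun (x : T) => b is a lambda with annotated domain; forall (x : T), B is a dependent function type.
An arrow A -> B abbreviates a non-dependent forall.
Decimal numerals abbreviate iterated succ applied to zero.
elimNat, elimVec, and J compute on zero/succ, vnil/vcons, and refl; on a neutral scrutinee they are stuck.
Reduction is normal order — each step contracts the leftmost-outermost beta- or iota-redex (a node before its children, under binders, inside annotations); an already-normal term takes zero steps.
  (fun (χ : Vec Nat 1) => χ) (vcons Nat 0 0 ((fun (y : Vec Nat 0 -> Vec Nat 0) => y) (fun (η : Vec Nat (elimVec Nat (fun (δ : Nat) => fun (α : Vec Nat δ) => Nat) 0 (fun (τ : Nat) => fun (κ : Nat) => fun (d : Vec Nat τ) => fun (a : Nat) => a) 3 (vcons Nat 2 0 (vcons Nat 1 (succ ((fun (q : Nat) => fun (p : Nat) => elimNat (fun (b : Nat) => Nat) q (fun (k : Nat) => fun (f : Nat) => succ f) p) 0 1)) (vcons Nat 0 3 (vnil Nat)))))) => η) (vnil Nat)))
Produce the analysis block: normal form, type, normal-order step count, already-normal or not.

reduced normal form:
  vcons Nat 0 0 (vnil Nat)
inferred type:
  Vec Nat 1
reduction steps (normal order): 3
term was already normal: no
first contracted redex: a beta-redex


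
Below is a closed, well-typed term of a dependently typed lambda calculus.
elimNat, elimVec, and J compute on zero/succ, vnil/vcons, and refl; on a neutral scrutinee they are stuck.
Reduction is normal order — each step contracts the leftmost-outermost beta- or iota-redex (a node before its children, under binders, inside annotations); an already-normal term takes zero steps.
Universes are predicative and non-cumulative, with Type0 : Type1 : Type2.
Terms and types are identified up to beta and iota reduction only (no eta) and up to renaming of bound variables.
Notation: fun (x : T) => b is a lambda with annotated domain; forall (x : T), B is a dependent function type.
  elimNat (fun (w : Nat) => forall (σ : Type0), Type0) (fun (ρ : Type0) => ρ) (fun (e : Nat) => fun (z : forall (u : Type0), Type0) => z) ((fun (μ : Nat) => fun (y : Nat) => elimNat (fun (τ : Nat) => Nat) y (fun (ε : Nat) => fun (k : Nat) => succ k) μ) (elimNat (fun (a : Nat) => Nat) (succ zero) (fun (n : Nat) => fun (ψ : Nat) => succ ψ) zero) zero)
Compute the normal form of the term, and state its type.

reduced normal form:
  fun (w : Type0) => w
inferred type:
  forall (w : Type0), Type0


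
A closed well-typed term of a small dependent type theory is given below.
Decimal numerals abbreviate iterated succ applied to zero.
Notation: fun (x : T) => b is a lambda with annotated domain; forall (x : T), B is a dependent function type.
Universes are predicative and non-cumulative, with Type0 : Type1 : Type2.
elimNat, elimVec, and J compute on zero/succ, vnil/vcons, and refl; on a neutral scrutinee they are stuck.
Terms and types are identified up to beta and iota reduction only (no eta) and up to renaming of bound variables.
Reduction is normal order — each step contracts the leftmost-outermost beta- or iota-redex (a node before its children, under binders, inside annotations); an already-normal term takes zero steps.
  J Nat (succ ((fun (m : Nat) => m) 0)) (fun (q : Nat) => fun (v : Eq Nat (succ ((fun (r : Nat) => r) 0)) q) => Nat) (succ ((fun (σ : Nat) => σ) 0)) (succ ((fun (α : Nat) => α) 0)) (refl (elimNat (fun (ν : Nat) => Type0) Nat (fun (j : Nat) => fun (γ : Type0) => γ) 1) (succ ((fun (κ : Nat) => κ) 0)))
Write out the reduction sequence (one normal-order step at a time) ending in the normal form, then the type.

normal-order reduction sequence:
  J Nat (succ ((fun (m : Nat) => m) 0)) (fun (q : Nat) => fun (v : Eq Nat (succ ((fun (r : Nat) => r) 0)) q) => Nat) (succ ((fun (σ : Nat) => σ) 0)) (succ ((fun (α : Nat) => α) 0)) (refl (elimNat (fun (ν : Nat) => Type0) Nat (fun (j : Nat) => fun (γ : Type0) => γ) 1) (succ ((fun (κ : Nat) => κ) 0)))
  ~> succ ((fun (m : Nat) => m) 0)
  ~> 1
the term's type:
  Nat


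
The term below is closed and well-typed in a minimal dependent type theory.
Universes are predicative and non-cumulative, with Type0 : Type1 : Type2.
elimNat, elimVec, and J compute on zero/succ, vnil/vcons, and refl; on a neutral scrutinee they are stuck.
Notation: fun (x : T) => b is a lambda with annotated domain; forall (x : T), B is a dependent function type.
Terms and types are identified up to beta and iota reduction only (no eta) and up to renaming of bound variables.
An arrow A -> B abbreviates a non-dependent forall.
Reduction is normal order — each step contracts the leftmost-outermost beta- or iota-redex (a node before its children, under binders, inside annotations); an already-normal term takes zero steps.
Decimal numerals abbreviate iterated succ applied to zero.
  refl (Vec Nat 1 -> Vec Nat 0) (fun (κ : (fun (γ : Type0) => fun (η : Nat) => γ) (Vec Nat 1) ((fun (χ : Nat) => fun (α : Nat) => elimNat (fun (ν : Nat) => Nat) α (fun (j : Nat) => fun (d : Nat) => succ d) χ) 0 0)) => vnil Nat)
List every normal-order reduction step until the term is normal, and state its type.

reduction (normal order):
  refl (Vec Nat 1 -> Vec Nat 0) (fun (κ : (fun (γ : Type0) => fun (η : Nat) => γ) (Vec Nat 1) ((fun (χ : Nat) => fun (α : Nat) => elimNat (fun (ν : Nat) => Nat) α (fun (j : Nat) => fun (d : Nat) => succ d) χ) 0 0)) => vnil Nat)
  ~> refl (Vec Nat 1 -> Vec Nat 0) (fun (κ : (fun (γ : Nat) => Vec Nat 1) ((fun (η : Nat) => fun (χ : Nat) => elimNat (fun (α : Nat) => Nat) χ (fun (ν : Nat) => fun (j : Nat) => succ j) η) 0 0)) => vnil Nat)
  ~> refl (Vec Nat 1 -> Vec Nat 0) (fun (κ : Vec Nat 1) => vnil Nat)
type:
  Eq (Vec Nat 1 -> Vec Nat 0) (fun (κ : Vec Nat 1) => vnil Nat) (fun (γ : Vec Nat 1) => vnil Nat)


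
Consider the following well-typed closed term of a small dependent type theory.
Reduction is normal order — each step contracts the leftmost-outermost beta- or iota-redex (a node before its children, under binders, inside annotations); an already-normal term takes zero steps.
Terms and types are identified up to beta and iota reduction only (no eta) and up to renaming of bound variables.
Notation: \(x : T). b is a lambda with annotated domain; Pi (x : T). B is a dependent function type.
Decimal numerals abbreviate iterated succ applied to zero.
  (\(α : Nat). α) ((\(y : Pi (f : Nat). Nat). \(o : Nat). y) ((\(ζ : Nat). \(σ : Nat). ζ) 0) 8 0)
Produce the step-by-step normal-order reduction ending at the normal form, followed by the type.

reduction (normal order):
  (\(α : Nat). α) ((\(y : Pi (f : Nat). Nat). \(o : Nat). y) ((\(ζ : Nat). \(σ : Nat). ζ) 0) 8 0)
  ~> (\(α : Pi (y : Nat). Nat). \(f : Nat). α) ((\(o : Nat). \(ζ : Nat). o) 0) 8 0
  ~> (\(α : Nat). (\(y : Nat). \(f : Nat). y) 0) 8 0
  ~> (\(α : Nat). \(y : Nat). α) 0 0
  ~> (\(α : Nat). 0) 0
  ~> 0
inferred type:
  Nat


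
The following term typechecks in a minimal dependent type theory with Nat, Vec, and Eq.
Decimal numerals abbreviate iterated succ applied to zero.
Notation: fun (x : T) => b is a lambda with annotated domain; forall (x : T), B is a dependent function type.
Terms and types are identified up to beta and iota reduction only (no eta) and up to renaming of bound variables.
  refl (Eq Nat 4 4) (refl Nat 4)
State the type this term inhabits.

type:
  Eq (Eq Nat 4 4) (refl Nat 4) (refl Nat 4)


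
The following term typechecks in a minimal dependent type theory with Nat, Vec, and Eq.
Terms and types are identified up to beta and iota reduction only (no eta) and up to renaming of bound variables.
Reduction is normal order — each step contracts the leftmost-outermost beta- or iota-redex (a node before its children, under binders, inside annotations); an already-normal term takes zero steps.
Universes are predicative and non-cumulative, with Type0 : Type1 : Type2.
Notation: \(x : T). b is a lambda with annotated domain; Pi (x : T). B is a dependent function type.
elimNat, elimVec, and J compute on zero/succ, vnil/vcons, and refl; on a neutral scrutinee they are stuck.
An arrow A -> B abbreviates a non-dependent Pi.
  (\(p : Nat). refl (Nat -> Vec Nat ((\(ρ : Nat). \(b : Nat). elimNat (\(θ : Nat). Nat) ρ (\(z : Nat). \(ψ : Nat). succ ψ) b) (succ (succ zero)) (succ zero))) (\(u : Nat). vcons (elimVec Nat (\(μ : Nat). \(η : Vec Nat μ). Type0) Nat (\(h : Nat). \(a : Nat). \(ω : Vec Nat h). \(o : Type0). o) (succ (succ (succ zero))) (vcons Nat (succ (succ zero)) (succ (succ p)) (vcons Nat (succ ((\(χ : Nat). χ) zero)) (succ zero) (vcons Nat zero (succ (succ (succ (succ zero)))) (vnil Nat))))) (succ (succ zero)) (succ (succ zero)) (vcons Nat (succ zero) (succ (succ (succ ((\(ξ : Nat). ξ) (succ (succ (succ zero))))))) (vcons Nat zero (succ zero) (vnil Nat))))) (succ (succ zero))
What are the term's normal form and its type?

normal form:
  refl (Nat -> Vec Nat (succ (succ (succ zero)))) (\(p : Nat). vcons Nat (succ (succ zero)) (succ (succ zero)) (vcons Nat (succ zero) (succ (succ (succ (succ (succ (succ zero)))))) (vcons Nat zero (succ zero) (vnil Nat))))
the term's type:
  Eq (Nat -> Vec Nat (succ (succ (succ zero)))) (\(p : Nat). vcons Nat (succ (succ zero)) (succ (succ zero)) (vcons Nat (succ zero) (succ (succ (succ (succ (succ (succ zero)))))) (vcons Nat zero (succ zero) (vnil Nat)))) (\(ρ : Nat). vcons Nat (succ (succ zero)) (succ (succ zero)) (vcons Nat (succ zero) (succ (succ (succ (succ (succ (succ zero)))))) (vcons Nat zero (succ zero) (vnil Nat))))
observation: the first redex contracted is a beta-redex; the normal form is reached in 24 normal-order steps.


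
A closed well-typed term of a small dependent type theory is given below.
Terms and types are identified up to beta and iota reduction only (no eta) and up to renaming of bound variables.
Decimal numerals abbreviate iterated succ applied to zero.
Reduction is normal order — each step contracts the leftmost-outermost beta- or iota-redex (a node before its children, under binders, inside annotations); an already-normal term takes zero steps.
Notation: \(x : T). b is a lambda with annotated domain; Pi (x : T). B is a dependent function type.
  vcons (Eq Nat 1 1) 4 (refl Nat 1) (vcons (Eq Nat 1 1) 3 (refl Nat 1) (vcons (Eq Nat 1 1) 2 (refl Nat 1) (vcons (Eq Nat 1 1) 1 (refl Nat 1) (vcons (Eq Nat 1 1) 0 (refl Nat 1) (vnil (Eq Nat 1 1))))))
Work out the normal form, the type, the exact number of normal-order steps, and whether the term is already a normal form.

resulting normal form:
  vcons (Eq Nat 1 1) 4 (refl Nat 1) (vcons (Eq Nat 1 1) 3 (refl Nat 1) (vcons (Eq Nat 1 1) 2 (refl Nat 1) (vcons (Eq Nat 1 1) 1 (refl Nat 1) (vcons (Eq Nat 1 1) 0 (refl Nat 1) (vnil (Eq Nat 1 1))))))
type:
  Vec (Eq Nat 1 1) 5
steps to reach normal form (normal order): 0
term was already normal: yes


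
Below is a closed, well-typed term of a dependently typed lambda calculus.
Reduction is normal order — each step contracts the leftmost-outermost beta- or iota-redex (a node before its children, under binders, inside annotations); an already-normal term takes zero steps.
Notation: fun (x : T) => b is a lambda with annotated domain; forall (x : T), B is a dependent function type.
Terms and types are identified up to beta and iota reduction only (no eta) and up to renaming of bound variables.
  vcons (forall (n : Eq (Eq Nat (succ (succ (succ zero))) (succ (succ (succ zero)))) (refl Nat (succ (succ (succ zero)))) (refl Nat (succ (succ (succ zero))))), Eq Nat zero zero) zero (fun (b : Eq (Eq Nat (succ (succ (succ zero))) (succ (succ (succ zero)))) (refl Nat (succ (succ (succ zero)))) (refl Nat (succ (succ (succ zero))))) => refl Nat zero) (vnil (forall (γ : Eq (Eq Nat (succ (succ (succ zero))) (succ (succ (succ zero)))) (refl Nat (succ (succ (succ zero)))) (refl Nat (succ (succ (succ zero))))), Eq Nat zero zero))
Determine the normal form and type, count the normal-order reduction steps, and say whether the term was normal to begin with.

resulting normal form:
  vcons (forall (n : Eq (Eq Nat (succ (succ (succ zero))) (succ (succ (succ zero)))) (refl Nat (succ (succ (succ zero)))) (refl Nat (succ (succ (succ zero))))), Eq Nat zero zero) zero (fun (b : Eq (Eq Nat (succ (succ (succ zero))) (succ (succ (succ zero)))) (refl Nat (succ (succ (succ zero)))) (refl Nat (succ (succ (succ zero))))) => refl Nat zero) (vnil (forall (γ : Eq (Eq Nat (succ (succ (succ zero))) (succ (succ (succ zero)))) (refl Nat (succ (succ (succ zero)))) (refl Nat (succ (succ (succ zero))))), Eq Nat zero zero))
inferred type:
  Vec (forall (n : Eq (Eq Nat (succ (succ (succ zero))) (succ (succ (succ zero)))) (refl Nat (succ (succ (succ zero)))) (refl Nat (succ (succ (succ zero))))), Eq Nat zero zero) (succ zero)
steps to reach normal form (normal order): 0
term was already normal: yes


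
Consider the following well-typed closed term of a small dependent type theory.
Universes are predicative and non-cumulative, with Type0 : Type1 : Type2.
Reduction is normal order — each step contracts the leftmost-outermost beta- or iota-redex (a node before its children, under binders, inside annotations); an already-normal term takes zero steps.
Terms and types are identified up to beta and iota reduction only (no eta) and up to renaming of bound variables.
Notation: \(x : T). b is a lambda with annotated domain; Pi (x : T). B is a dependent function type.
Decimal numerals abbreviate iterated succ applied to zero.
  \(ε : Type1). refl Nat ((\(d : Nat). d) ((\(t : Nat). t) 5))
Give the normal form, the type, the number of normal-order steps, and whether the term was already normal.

resulting normal form:
  \(ε : Type1). refl Nat 5
the term's type:
  Pi (ε : Type1). Eq Nat 5 5
normal-order step count: 2
term was already normal: no
first redex: a beta-redex


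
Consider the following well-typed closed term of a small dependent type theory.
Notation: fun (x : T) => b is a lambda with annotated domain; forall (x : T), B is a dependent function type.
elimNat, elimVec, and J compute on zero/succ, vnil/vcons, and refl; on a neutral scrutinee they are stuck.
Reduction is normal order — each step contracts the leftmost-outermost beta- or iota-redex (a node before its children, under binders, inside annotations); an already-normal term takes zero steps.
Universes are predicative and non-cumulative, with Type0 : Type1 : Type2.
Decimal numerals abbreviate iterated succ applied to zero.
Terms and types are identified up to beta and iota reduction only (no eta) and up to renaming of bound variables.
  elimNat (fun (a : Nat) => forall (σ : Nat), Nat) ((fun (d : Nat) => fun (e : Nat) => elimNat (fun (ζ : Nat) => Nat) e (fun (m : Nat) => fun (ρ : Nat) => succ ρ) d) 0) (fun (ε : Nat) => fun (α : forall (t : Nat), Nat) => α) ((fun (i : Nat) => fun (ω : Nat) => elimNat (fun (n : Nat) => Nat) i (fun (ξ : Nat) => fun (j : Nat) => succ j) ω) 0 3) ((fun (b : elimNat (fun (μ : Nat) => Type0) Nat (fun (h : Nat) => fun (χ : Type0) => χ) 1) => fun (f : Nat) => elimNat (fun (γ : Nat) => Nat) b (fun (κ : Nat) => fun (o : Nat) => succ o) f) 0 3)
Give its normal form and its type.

reduced normal form:
  3
inferred type:
  Nat
observation: the first redex contracted is a beta-redex; the normal form is reached in 37 normal-order steps.


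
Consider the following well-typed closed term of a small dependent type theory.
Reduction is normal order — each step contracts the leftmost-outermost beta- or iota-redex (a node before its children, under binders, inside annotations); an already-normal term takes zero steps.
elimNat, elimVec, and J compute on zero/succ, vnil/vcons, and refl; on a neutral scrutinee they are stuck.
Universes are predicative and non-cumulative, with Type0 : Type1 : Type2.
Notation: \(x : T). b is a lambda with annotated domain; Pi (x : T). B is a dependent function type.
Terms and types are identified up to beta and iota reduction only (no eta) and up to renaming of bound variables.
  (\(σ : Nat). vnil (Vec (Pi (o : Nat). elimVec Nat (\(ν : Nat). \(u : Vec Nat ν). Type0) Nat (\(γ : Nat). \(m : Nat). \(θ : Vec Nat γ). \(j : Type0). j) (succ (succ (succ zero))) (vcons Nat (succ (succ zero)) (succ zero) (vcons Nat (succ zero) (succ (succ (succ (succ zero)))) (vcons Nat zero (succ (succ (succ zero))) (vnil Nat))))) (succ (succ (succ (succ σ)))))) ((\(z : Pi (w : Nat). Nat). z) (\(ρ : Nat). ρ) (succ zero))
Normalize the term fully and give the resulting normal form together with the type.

normal form:
  vnil (Vec (Pi (σ : Nat). Nat) (succ (succ (succ (succ (succ zero))))))
the term's type:
  Vec (Vec (Pi (σ : Nat). Nat) (succ (succ (succ (succ (succ zero)))))) zero
observation: the first redex contracted is a beta-redex; the normal form is reached in 19 normal-order steps.


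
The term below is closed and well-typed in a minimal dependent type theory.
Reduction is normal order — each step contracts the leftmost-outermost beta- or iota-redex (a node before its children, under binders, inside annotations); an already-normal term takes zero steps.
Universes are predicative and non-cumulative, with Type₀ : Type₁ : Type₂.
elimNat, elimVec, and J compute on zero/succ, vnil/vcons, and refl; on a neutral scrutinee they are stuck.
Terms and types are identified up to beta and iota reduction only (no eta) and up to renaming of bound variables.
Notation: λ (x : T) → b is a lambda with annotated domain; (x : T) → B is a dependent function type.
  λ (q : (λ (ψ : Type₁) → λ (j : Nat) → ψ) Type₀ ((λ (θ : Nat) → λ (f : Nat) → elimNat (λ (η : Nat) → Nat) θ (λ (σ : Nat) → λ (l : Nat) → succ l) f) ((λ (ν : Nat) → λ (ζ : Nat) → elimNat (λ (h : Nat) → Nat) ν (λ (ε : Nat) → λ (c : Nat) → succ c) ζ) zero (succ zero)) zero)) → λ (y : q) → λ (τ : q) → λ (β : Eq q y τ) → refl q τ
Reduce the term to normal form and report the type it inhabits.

resulting normal form:
  λ (q : Type₀) → λ (ψ : q) → λ (j : q) → λ (θ : Eq q ψ j) → refl q j
type:
  (q : Type₀) → (ψ : q) → (j : q) → (θ : Eq q ψ j) → Eq q j j
observation: the term reaches its normal form after 2 normal-order steps.


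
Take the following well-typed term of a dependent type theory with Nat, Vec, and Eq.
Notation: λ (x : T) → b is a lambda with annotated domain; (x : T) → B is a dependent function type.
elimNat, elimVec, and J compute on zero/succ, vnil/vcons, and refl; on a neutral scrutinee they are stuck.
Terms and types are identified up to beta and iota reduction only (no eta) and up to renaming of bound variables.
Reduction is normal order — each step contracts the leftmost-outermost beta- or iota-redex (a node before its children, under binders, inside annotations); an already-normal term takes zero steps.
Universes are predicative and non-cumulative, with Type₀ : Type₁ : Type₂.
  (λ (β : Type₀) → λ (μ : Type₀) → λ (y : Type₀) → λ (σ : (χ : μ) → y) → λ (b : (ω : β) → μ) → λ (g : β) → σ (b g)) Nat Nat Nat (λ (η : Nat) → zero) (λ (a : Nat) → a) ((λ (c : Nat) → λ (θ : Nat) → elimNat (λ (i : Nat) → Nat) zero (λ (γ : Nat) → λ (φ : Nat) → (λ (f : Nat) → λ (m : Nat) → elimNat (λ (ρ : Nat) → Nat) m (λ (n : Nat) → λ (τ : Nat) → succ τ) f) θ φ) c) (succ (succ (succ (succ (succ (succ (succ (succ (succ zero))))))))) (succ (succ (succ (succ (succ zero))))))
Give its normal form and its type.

normal form:
  zero
the term's type:
  Nat
observation: contracting a beta-redex first, the term normalizes in 7 steps.


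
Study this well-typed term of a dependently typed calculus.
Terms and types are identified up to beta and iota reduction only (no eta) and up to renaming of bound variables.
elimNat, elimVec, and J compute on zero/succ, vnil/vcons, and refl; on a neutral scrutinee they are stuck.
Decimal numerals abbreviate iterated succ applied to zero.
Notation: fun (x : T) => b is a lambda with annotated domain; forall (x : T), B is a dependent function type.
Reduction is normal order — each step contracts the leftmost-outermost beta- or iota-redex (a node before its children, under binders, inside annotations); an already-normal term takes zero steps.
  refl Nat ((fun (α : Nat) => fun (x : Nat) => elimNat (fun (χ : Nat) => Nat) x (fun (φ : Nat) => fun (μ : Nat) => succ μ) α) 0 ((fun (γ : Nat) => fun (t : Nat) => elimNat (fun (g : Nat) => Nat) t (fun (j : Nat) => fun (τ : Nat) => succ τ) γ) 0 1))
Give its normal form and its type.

normal form:
  refl Nat 1
type:
  Eq Nat 1 1
observation: the leftmost-outermost redex is a beta-redex, and normalization takes 6 steps.


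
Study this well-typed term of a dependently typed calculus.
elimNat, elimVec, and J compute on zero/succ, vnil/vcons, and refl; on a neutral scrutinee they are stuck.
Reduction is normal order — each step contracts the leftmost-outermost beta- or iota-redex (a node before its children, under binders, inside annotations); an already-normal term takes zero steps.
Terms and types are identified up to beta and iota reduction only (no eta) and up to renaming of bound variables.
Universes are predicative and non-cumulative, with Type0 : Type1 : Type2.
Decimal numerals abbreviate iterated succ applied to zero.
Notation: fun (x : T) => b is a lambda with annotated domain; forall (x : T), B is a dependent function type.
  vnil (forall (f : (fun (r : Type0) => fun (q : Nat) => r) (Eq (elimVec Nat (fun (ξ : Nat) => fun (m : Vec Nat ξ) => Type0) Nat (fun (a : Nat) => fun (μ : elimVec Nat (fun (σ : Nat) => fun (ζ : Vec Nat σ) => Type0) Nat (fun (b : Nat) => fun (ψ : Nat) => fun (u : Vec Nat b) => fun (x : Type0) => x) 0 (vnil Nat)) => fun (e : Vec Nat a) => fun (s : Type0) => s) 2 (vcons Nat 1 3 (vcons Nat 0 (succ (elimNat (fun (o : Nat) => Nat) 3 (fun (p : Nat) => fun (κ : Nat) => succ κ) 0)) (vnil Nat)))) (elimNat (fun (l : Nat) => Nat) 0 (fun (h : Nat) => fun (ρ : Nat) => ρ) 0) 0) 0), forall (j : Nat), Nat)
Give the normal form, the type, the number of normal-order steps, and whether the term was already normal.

resulting normal form:
  vnil (forall (f : Eq Nat 0 0), forall (r : Nat), Nat)
inferred type:
  Vec (forall (f : Eq Nat 0 0), forall (r : Nat), Nat) 0
reduction steps (normal order): 14
term was already normal: no
first redex: a beta-redex


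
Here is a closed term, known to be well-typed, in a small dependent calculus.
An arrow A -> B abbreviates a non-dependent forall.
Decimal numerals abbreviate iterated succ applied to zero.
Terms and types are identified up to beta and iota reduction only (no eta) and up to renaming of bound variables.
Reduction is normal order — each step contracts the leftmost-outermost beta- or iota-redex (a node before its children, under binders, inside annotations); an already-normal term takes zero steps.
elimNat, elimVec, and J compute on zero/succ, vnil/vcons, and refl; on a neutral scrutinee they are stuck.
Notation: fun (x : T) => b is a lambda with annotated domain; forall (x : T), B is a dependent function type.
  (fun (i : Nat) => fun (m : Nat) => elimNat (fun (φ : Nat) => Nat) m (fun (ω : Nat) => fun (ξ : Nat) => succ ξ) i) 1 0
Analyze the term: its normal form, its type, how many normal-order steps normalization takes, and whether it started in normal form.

reduced normal form:
  1
inferred type:
  Nat
reduction steps (normal order): 6
started in normal form: no
first contracted redex: a beta-redex


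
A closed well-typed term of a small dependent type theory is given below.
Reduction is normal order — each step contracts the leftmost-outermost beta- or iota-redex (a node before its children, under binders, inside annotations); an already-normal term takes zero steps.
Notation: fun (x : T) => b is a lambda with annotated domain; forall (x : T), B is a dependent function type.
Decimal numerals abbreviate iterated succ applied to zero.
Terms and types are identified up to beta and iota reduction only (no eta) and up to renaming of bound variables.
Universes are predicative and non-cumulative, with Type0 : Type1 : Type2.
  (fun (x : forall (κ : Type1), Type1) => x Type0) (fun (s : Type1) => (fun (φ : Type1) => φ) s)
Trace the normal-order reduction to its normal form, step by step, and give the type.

normal-order reduction:
  (fun (x : forall (κ : Type1), Type1) => x Type0) (fun (s : Type1) => (fun (φ : Type1) => φ) s)
  ~> (fun (x : Type1) => (fun (κ : Type1) => κ) x) Type0
  ~> (fun (x : Type1) => x) Type0
  ~> Type0
the term's type:
  Type1


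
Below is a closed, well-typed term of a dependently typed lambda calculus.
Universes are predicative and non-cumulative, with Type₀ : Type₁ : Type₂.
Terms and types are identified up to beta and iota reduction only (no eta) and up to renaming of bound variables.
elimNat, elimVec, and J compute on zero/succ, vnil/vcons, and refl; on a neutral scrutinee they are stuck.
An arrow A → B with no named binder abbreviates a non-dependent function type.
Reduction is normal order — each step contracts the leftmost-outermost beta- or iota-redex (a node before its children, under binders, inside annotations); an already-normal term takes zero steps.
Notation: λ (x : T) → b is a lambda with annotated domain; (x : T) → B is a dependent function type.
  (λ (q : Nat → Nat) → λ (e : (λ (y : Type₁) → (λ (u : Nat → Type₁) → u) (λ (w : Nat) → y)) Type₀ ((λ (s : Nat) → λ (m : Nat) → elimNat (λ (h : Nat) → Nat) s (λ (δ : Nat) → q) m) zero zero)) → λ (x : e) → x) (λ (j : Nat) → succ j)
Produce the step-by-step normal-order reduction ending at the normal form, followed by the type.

normal-order reduction sequence:
  (λ (q : Nat → Nat) → λ (e : (λ (y : Type₁) → (λ (u : Nat → Type₁) → u) (λ (w : Nat) → y)) Type₀ ((λ (s : Nat) → λ (m : Nat) → elimNat (λ (h : Nat) → Nat) s (λ (δ : Nat) → q) m) zero zero)) → λ (x : e) → x) (λ (j : Nat) → succ j)
  ~> λ (q : (λ (e : Type₁) → (λ (y : Nat → Type₁) → y) (λ (u : Nat) → e)) Type₀ ((λ (w : Nat) → λ (s : Nat) → elimNat (λ (m : Nat) → Nat) w (λ (h : Nat) → λ (δ : Nat) → succ δ) s) zero zero)) → λ (x : q) → x
  ~> λ (q : (λ (e : Nat → Type₁) → e) (λ (y : Nat) → Type₀) ((λ (u : Nat) → λ (w : Nat) → elimNat (λ (s : Nat) → Nat) u (λ (m : Nat) → λ (h : Nat) → succ h) w) zero zero)) → λ (δ : q) → δ
  ~> λ (q : (λ (e : Nat) → Type₀) ((λ (y : Nat) → λ (u : Nat) → elimNat (λ (w : Nat) → Nat) y (λ (s : Nat) → λ (m : Nat) → succ m) u) zero zero)) → λ (h : q) → h
  ~> λ (q : Type₀) → λ (e : q) → e
the term's type:
  (q : Type₀) → q → q
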